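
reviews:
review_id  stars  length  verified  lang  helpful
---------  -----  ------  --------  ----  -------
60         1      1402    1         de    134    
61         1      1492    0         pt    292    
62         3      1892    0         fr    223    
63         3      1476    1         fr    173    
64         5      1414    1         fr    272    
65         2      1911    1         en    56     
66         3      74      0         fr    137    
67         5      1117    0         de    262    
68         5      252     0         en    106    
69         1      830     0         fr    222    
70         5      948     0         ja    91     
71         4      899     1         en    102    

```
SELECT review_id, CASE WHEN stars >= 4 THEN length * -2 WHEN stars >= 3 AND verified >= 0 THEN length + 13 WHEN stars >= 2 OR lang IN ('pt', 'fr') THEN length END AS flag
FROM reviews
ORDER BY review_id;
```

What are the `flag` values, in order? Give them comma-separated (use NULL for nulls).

review_id=60: (no match → NULL) → NULL
review_id=61: stars >= 2 OR lang IN ('pt', 'fr') → 1492
review_id=62: stars >= 3 AND verified >= 0 → 1905
review_id=63: stars >= 3 AND verified >= 0 → 1489
review_id=64: stars >= 4 → -2828
review_id=65: stars >= 2 OR lang IN ('pt', 'fr') → 1911
review_id=66: stars >= 3 AND verified >= 0 → 87
review_id=67: stars >= 4 → -2234
review_id=68: stars >= 4 → -504
review_id=69: stars >= 2 OR lang IN ('pt', 'fr') → 830
review_id=70: stars >= 4 → -1896
review_id=71: stars >= 4 → -1798

NULL, 1492, 1905, 1489, -2828, 1911, 87, -2234, -504, 830, -1896, -1798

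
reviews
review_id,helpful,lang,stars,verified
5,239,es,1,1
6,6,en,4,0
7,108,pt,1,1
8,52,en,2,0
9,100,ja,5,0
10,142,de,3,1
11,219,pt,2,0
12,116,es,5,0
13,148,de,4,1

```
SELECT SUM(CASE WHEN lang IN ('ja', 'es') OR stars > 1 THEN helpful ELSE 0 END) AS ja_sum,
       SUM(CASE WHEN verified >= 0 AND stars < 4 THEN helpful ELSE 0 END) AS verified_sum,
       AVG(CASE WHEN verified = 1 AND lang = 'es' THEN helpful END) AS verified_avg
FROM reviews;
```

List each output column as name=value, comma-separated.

ja_sum=1022, verified_sum=760, verified_avg=239

[ja_sum: lang IN ('ja', 'es') OR stars > 1]
review_id=5: ✓ → 239
review_id=6: ✓ → 6
review_id=7: ✗
review_id=8: ✓ → 52
review_id=9: ✓ → 100
review_id=10: ✓ → 142
review_id=11: ✓ → 219
review_id=12: ✓ → 116
review_id=13: ✓ → 148
ja_sum = 239 + 6 + 52 + 100 + 142 + 219 + 116 + 148 = 1022
—
[verified_sum: verified >= 0 AND stars < 4]
review_id=5: ✓ → 239
review_id=6: ✗
review_id=7: ✓ → 108
review_id=8: ✓ → 52
review_id=9: ✗
review_id=10: ✓ → 142
review_id=11: ✓ → 219
review_id=12: ✗
review_id=13: ✗
verified_sum = 239 + 108 + 52 + 142 + 219 = 760
—
[verified_avg: verified = 1 AND lang = 'es']
review_id=5: ✓ → 239
review_id=6: ✗
review_id=7: ✗
review_id=8: ✗
review_id=9: ✗
review_id=10: ✗
review_id=11: ✗
review_id=12: ✗
review_id=13: ✗
verified_avg = 239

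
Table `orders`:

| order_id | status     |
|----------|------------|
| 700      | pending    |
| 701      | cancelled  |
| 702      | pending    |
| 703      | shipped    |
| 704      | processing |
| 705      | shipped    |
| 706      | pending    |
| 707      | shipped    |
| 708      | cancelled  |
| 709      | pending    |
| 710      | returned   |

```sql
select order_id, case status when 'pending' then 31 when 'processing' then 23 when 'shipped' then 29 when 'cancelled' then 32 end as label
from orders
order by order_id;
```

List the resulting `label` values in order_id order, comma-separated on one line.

order_id=700: status='pending' → 31
order_id=701: status='cancelled' → 32
order_id=702: status='pending' → 31
order_id=703: status='shipped' → 29
order_id=704: status='processing' → 23
order_id=705: status='shipped' → 29
order_id=706: status='pending' → 31
order_id=707: status='shipped' → 29
order_id=708: status='cancelled' → 32
order_id=709: status='pending' → 31
order_id=710: (no match → NULL) → NULL

31, 32, 31, 29, 23, 29, 31, 29, 32, 31, NULL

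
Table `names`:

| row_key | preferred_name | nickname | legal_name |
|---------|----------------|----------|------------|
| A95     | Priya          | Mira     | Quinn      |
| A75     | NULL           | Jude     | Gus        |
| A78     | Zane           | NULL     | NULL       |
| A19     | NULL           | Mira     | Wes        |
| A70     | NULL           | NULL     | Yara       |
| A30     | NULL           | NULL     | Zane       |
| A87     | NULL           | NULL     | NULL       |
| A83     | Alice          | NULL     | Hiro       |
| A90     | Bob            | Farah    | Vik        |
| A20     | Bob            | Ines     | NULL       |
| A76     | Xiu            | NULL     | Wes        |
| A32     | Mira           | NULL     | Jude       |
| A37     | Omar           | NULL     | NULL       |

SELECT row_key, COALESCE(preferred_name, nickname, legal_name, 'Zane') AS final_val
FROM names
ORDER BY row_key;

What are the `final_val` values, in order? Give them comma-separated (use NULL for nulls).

row_key=A19: preferred_name=NULL, nickname=Mira → Mira
row_key=A20: preferred_name=Bob → Bob
row_key=A30: preferred_name=NULL, nickname=NULL, legal_name=Zane → Zane
row_key=A32: preferred_name=Mira → Mira
row_key=A37: preferred_name=Omar → Omar
row_key=A70: preferred_name=NULL, nickname=NULL, legal_name=Yara → Yara
row_key=A75: preferred_name=NULL, nickname=Jude → Jude
row_key=A76: preferred_name=Xiu → Xiu
row_key=A78: preferred_name=Zane → Zane
row_key=A83: preferred_name=Alice → Alice
row_key=A87: preferred_name=NULL, nickname=NULL, legal_name=NULL, → literal Zane → Zane
row_key=A90: preferred_name=Bob → Bob
row_key=A95: preferred_name=Priya → Priya

Mira, Bob, Zane, Mira, Omar, Yara, Jude, Xiu, Zane, Alice, Zane, Bob, Priya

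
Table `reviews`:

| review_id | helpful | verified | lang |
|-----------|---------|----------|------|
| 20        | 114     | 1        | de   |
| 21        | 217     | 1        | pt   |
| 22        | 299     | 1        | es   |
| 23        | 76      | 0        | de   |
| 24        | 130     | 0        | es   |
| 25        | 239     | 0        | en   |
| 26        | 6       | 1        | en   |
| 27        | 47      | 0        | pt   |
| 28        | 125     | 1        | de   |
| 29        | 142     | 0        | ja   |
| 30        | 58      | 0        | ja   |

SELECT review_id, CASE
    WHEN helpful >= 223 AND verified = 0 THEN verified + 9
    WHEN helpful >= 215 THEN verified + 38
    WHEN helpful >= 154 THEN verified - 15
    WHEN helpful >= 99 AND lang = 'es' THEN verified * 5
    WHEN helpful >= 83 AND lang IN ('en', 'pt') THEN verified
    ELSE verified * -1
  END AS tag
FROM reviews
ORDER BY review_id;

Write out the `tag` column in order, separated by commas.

-1, 39, 39, 0, 0, 9, -1, 0, -1, 0, 0

review_id=20: ELSE → -1
review_id=21: helpful >= 215 → 39
review_id=22: helpful >= 215 → 39
review_id=23: ELSE → 0
review_id=24: helpful >= 99 AND lang = 'es' → 0
review_id=25: helpful >= 223 AND verified = 0 → 9
review_id=26: ELSE → -1
review_id=27: ELSE → 0
review_id=28: ELSE → -1
review_id=29: ELSE → 0
review_id=30: ELSE → 0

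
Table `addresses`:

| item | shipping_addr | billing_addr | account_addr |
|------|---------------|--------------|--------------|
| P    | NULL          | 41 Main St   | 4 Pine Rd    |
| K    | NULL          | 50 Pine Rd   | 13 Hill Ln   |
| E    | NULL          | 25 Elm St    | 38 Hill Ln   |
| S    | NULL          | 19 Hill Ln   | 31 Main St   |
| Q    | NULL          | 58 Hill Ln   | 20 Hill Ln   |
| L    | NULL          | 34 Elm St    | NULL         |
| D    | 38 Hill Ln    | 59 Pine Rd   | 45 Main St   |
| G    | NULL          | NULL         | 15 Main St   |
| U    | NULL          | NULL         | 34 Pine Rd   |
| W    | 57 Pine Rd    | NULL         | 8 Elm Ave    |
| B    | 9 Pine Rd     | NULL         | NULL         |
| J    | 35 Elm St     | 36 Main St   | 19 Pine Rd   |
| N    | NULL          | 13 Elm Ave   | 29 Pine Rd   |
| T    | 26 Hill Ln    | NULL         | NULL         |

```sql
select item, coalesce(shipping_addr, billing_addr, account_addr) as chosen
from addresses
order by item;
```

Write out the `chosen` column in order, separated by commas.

9 Pine Rd, 38 Hill Ln, 25 Elm St, 15 Main St, 35 Elm St, 50 Pine Rd, 34 Elm St, 13 Elm Ave, 41 Main St, 58 Hill Ln, 19 Hill Ln, 26 Hill Ln, 34 Pine Rd, 57 Pine Rd

item=B: shipping_addr=9 Pine Rd → 9 Pine Rd
item=D: shipping_addr=38 Hill Ln → 38 Hill Ln
item=E: shipping_addr=NULL, billing_addr=25 Elm St → 25 Elm St
item=G: shipping_addr=NULL, billing_addr=NULL, account_addr=15 Main St → 15 Main St
item=J: shipping_addr=35 Elm St → 35 Elm St
item=K: shipping_addr=NULL, billing_addr=50 Pine Rd → 50 Pine Rd
item=L: shipping_addr=NULL, billing_addr=34 Elm St → 34 Elm St
item=N: shipping_addr=NULL, billing_addr=13 Elm Ave → 13 Elm Ave
item=P: shipping_addr=NULL, billing_addr=41 Main St → 41 Main St
item=Q: shipping_addr=NULL, billing_addr=58 Hill Ln → 58 Hill Ln
item=S: shipping_addr=NULL, billing_addr=19 Hill Ln → 19 Hill Ln
item=T: shipping_addr=26 Hill Ln → 26 Hill Ln
item=U: shipping_addr=NULL, billing_addr=NULL, account_addr=34 Pine Rd → 34 Pine Rd
item=W: shipping_addr=57 Pine Rd → 57 Pine Rd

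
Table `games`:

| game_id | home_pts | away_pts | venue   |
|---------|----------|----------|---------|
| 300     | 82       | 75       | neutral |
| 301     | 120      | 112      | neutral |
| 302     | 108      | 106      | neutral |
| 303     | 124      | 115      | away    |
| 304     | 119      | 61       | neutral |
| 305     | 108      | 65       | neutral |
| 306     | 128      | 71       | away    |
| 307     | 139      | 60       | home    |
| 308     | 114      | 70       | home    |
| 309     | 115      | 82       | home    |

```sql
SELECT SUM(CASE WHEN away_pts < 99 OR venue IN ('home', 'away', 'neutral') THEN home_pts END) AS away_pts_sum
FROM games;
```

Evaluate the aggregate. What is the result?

1157

game_id=300: ✓ → 82
game_id=301: ✓ → 120
game_id=302: ✓ → 108
game_id=303: ✓ → 124
game_id=304: ✓ → 119
game_id=305: ✓ → 108
game_id=306: ✓ → 128
game_id=307: ✓ → 139
game_id=308: ✓ → 114
game_id=309: ✓ → 115
away_pts_sum = 82 + 120 + 108 + 124 + 119 + 108 + 128 + 139 + 114 + 115 = 1157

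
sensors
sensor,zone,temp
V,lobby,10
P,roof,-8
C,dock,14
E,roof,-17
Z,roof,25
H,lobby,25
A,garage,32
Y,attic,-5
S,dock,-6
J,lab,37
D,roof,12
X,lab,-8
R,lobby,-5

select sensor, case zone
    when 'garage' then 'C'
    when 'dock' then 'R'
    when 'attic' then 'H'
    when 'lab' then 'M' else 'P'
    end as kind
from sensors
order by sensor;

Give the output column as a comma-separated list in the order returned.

C, R, P, P, P, M, P, P, R, P, M, H, P

sensor=A: zone='garage' → C
sensor=C: zone='dock' → R
sensor=D: ELSE → P
sensor=E: ELSE → P
sensor=H: ELSE → P
sensor=J: zone='lab' → M
sensor=P: ELSE → P
sensor=R: ELSE → P
sensor=S: zone='dock' → R
sensor=V: ELSE → P
sensor=X: zone='lab' → M
sensor=Y: zone='attic' → H
sensor=Z: ELSE → P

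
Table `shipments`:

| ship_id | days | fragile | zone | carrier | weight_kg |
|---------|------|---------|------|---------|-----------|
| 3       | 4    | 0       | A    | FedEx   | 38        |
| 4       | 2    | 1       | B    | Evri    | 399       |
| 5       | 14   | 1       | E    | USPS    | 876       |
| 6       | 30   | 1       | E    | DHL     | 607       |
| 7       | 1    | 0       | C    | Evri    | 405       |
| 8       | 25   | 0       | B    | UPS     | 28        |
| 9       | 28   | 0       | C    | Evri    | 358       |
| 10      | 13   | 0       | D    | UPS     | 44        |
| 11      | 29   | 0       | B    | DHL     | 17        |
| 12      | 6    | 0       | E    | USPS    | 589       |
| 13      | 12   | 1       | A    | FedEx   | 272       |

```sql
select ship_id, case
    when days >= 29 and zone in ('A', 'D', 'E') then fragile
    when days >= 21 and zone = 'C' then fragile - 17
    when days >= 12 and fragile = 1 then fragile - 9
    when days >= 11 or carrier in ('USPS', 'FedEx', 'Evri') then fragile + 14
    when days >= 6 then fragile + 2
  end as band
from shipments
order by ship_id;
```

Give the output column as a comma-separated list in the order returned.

ship_id=3: days >= 11 or carrier in ('USPS', 'FedEx', 'Evri') → 14
ship_id=4: days >= 11 or carrier in ('USPS', 'FedEx', 'Evri') → 15
ship_id=5: days >= 12 and fragile = 1 → -8
ship_id=6: days >= 29 and zone in ('A', 'D', 'E') → 1
ship_id=7: days >= 11 or carrier in ('USPS', 'FedEx', 'Evri') → 14
ship_id=8: days >= 11 or carrier in ('USPS', 'FedEx', 'Evri') → 14
ship_id=9: days >= 21 and zone = 'C' → -17
ship_id=10: days >= 11 or carrier in ('USPS', 'FedEx', 'Evri') → 14
ship_id=11: days >= 11 or carrier in ('USPS', 'FedEx', 'Evri') → 14
ship_id=12: days >= 11 or carrier in ('USPS', 'FedEx', 'Evri') → 14
ship_id=13: days >= 12 and fragile = 1 → -8

14, 15, -8, 1, 14, 14, -17, 14, 14, 14, -8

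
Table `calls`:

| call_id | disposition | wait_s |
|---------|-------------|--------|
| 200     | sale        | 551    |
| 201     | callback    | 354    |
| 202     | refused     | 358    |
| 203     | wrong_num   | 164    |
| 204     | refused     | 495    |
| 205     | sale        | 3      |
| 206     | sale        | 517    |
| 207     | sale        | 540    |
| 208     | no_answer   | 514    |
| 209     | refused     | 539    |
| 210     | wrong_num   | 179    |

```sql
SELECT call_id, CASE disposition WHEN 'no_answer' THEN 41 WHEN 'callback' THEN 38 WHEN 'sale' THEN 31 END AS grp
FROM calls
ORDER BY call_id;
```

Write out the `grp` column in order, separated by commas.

call_id=200: disposition='sale' → 31
call_id=201: disposition='callback' → 38
call_id=202: (no match → NULL) → NULL
call_id=203: (no match → NULL) → NULL
call_id=204: (no match → NULL) → NULL
call_id=205: disposition='sale' → 31
call_id=206: disposition='sale' → 31
call_id=207: disposition='sale' → 31
call_id=208: disposition='no_answer' → 41
call_id=209: (no match → NULL) → NULL
call_id=210: (no match → NULL) → NULL

31, 38, NULL, NULL, NULL, 31, 31, 31, 41, NULL, NULL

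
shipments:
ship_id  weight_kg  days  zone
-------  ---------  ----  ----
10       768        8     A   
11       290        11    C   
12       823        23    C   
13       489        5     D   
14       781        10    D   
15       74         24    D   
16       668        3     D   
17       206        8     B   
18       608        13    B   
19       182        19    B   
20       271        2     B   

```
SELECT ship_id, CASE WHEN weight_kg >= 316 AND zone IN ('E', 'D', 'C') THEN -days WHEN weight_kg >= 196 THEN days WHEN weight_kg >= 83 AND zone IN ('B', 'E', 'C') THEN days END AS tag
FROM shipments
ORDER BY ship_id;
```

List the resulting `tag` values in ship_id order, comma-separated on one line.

8, 11, -23, -5, -10, NULL, -3, 8, 13, 19, 2

ship_id=10: weight_kg >= 196 → 8
ship_id=11: weight_kg >= 196 → 11
ship_id=12: weight_kg >= 316 AND zone IN ('E', 'D', 'C') → -23
ship_id=13: weight_kg >= 316 AND zone IN ('E', 'D', 'C') → -5
ship_id=14: weight_kg >= 316 AND zone IN ('E', 'D', 'C') → -10
ship_id=15: (no match → NULL) → NULL
ship_id=16: weight_kg >= 316 AND zone IN ('E', 'D', 'C') → -3
ship_id=17: weight_kg >= 196 → 8
ship_id=18: weight_kg >= 196 → 13
ship_id=19: weight_kg >= 83 AND zone IN ('B', 'E', 'C') → 19
ship_id=20: weight_kg >= 196 → 2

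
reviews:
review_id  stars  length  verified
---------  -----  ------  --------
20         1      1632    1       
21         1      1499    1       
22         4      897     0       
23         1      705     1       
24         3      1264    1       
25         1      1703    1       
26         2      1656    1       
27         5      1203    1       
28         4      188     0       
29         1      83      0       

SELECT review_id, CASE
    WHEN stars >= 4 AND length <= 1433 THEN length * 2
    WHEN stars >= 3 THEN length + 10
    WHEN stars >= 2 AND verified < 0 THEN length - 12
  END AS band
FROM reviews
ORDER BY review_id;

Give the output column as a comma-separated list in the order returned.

review_id=20: (no match → NULL) → NULL
review_id=21: (no match → NULL) → NULL
review_id=22: stars >= 4 AND length <= 1433 → 1794
review_id=23: (no match → NULL) → NULL
review_id=24: stars >= 3 → 1274
review_id=25: (no match → NULL) → NULL
review_id=26: (no match → NULL) → NULL
review_id=27: stars >= 4 AND length <= 1433 → 2406
review_id=28: stars >= 4 AND length <= 1433 → 376
review_id=29: (no match → NULL) → NULL

NULL, NULL, 1794, NULL, 1274, NULL, NULL, 2406, 376, NULL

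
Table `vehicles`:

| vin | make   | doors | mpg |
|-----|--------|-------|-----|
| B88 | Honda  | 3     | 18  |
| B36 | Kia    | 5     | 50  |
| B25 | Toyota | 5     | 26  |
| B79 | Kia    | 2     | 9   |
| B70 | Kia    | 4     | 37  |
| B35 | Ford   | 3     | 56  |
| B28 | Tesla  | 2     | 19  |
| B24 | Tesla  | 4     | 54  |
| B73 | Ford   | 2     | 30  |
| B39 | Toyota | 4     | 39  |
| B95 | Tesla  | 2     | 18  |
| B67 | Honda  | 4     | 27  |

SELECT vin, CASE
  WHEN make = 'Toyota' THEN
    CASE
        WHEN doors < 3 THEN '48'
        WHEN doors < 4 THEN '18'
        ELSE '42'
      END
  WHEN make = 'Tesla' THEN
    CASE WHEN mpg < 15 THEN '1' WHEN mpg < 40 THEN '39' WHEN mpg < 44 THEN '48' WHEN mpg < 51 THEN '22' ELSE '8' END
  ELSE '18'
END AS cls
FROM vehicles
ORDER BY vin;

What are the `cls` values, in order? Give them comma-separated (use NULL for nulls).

vin=B24: make='Tesla' → inner[ELSE] → 8
vin=B25: make='Toyota' → inner[ELSE] → 42
vin=B28: make='Tesla' → inner[mpg < 40] → 39
vin=B35: make='Ford' → outer ELSE → 18
vin=B36: make='Kia' → outer ELSE → 18
vin=B39: make='Toyota' → inner[ELSE] → 42
vin=B67: make='Honda' → outer ELSE → 18
vin=B70: make='Kia' → outer ELSE → 18
vin=B73: make='Ford' → outer ELSE → 18
vin=B79: make='Kia' → outer ELSE → 18
vin=B88: make='Honda' → outer ELSE → 18
vin=B95: make='Tesla' → inner[mpg < 40] → 39

8, 42, 39, 18, 18, 42, 18, 18, 18, 18, 18, 39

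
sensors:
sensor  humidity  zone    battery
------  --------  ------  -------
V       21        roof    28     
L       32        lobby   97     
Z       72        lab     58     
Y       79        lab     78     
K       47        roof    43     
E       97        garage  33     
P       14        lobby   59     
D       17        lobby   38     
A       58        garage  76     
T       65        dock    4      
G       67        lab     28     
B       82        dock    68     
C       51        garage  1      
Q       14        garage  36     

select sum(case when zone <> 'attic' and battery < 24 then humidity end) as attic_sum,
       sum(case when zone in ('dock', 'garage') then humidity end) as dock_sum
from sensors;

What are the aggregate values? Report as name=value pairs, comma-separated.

attic_sum=116, dock_sum=367

[attic_sum: zone <> 'attic' and battery < 24]
sensor=V: ✗
sensor=L: ✗
sensor=Z: ✗
sensor=Y: ✗
sensor=K: ✗
sensor=E: ✗
sensor=P: ✗
sensor=D: ✗
sensor=A: ✗
sensor=T: ✓ → 65
sensor=G: ✗
sensor=B: ✗
sensor=C: ✓ → 51
sensor=Q: ✗
attic_sum = 65 + 51 = 116
—
[dock_sum: zone in ('dock', 'garage')]
sensor=V: ✗
sensor=L: ✗
sensor=Z: ✗
sensor=Y: ✗
sensor=K: ✗
sensor=E: ✓ → 97
sensor=P: ✗
sensor=D: ✗
sensor=A: ✓ → 58
sensor=T: ✓ → 65
sensor=G: ✗
sensor=B: ✓ → 82
sensor=C: ✓ → 51
sensor=Q: ✓ → 14
dock_sum = 97 + 58 + 65 + 82 + 51 + 14 = 367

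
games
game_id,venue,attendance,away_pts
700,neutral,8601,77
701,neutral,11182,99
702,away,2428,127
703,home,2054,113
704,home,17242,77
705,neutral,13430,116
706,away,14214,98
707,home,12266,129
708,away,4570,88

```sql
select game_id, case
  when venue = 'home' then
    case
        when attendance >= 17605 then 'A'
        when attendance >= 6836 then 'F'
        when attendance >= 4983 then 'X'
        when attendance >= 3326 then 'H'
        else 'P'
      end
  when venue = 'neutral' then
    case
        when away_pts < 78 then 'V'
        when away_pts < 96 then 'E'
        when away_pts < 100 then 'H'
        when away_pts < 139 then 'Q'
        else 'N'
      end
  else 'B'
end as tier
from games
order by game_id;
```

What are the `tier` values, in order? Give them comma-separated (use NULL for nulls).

game_id=700: venue='neutral' → inner[away_pts < 78] → V
game_id=701: venue='neutral' → inner[away_pts < 100] → H
game_id=702: venue='away' → outer ELSE → B
game_id=703: venue='home' → inner[ELSE] → P
game_id=704: venue='home' → inner[attendance >= 6836] → F
game_id=705: venue='neutral' → inner[away_pts < 139] → Q
game_id=706: venue='away' → outer ELSE → B
game_id=707: venue='home' → inner[attendance >= 6836] → F
game_id=708: venue='away' → outer ELSE → B

V, H, B, P, F, Q, B, F, B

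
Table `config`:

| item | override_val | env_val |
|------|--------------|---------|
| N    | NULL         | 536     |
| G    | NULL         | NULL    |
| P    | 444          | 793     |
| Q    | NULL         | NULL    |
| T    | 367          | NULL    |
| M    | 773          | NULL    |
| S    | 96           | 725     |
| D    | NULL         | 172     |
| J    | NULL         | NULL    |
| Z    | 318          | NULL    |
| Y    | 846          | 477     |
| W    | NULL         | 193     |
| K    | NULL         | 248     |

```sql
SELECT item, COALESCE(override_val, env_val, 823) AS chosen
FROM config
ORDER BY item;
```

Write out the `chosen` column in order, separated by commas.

item=D: override_val=NULL, env_val=172 → 172
item=G: override_val=NULL, env_val=NULL, → literal 823 → 823
item=J: override_val=NULL, env_val=NULL, → literal 823 → 823
item=K: override_val=NULL, env_val=248 → 248
item=M: override_val=773 → 773
item=N: override_val=NULL, env_val=536 → 536
item=P: override_val=444 → 444
item=Q: override_val=NULL, env_val=NULL, → literal 823 → 823
item=S: override_val=96 → 96
item=T: override_val=367 → 367
item=W: override_val=NULL, env_val=193 → 193
item=Y: override_val=846 → 846
item=Z: override_val=318 → 318

172, 823, 823, 248, 773, 536, 444, 823, 96, 367, 193, 846, 318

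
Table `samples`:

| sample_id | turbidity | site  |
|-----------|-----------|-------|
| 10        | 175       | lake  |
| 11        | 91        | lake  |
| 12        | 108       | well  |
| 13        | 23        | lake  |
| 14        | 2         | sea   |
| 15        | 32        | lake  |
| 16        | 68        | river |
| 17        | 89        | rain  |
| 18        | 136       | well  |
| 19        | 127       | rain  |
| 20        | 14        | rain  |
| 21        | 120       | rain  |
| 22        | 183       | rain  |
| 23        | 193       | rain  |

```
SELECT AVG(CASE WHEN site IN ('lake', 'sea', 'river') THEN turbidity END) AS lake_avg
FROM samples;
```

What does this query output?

sample_id=10: ✓ → 175
sample_id=11: ✓ → 91
sample_id=12: ✗
sample_id=13: ✓ → 23
sample_id=14: ✓ → 2
sample_id=15: ✓ → 32
sample_id=16: ✓ → 68
sample_id=17: ✗
sample_id=18: ✗
sample_id=19: ✗
sample_id=20: ✗
sample_id=21: ✗
sample_id=22: ✗
sample_id=23: ✗
lake_avg = (175 + 91 + 23 + 2 + 32 + 68) / 6 = 65.1666666667

65.1666666667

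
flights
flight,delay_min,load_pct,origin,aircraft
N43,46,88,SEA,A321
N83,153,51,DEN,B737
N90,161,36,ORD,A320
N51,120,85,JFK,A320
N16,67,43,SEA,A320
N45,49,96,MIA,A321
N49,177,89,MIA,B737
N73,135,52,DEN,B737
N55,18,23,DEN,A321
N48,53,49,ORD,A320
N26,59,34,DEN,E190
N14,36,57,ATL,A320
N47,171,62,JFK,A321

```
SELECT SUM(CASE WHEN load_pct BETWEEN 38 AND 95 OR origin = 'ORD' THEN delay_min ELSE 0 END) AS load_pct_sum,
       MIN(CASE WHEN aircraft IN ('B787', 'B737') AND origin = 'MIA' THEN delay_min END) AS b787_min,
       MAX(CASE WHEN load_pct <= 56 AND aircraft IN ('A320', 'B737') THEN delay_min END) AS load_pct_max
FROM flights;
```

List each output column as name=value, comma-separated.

[load_pct_sum: load_pct BETWEEN 38 AND 95 OR origin = 'ORD']
flight=N43: ✓ → 46
flight=N83: ✓ → 153
flight=N90: ✓ → 161
flight=N51: ✓ → 120
flight=N16: ✓ → 67
flight=N45: ✗
flight=N49: ✓ → 177
flight=N73: ✓ → 135
flight=N55: ✗
flight=N48: ✓ → 53
flight=N26: ✗
flight=N14: ✓ → 36
flight=N47: ✓ → 171
load_pct_sum = 46 + 153 + 161 + 120 + 67 + 177 + 135 + 53 + 36 + 171 = 1119
—
[b787_min: aircraft IN ('B787', 'B737') AND origin = 'MIA']
flight=N43: ✗
flight=N83: ✗
flight=N90: ✗
flight=N51: ✗
flight=N16: ✗
flight=N45: ✗
flight=N49: ✓ → 177
flight=N73: ✗
flight=N55: ✗
flight=N48: ✗
flight=N26: ✗
flight=N14: ✗
flight=N47: ✗
b787_min = MIN(177) = 177
—
[load_pct_max: load_pct <= 56 AND aircraft IN ('A320', 'B737')]
flight=N43: ✗
flight=N83: ✓ → 153
flight=N90: ✓ → 161
flight=N51: ✗
flight=N16: ✓ → 67
flight=N45: ✗
flight=N49: ✗
flight=N73: ✓ → 135
flight=N55: ✗
flight=N48: ✓ → 53
flight=N26: ✗
flight=N14: ✗
flight=N47: ✗
load_pct_max = MAX(153, 161, 67, 135, 53) = 161

load_pct_sum=1119, b787_min=177, load_pct_max=161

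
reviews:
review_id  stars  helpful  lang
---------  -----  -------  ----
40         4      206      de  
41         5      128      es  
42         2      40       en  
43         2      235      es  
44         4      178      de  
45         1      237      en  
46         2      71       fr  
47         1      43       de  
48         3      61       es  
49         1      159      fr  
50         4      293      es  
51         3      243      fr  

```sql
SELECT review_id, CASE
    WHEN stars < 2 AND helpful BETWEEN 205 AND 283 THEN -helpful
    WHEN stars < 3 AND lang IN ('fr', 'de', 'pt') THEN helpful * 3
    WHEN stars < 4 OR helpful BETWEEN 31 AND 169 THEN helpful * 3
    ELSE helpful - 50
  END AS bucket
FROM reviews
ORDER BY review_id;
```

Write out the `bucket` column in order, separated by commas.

156, 384, 120, 705, 128, -237, 213, 129, 183, 477, 243, 729

review_id=40: ELSE → 156
review_id=41: stars < 4 OR helpful BETWEEN 31 AND 169 → 384
review_id=42: stars < 4 OR helpful BETWEEN 31 AND 169 → 120
review_id=43: stars < 4 OR helpful BETWEEN 31 AND 169 → 705
review_id=44: ELSE → 128
review_id=45: stars < 2 AND helpful BETWEEN 205 AND 283 → -237
review_id=46: stars < 3 AND lang IN ('fr', 'de', 'pt') → 213
review_id=47: stars < 3 AND lang IN ('fr', 'de', 'pt') → 129
review_id=48: stars < 4 OR helpful BETWEEN 31 AND 169 → 183
review_id=49: stars < 3 AND lang IN ('fr', 'de', 'pt') → 477
review_id=50: ELSE → 243
review_id=51: stars < 4 OR helpful BETWEEN 31 AND 169 → 729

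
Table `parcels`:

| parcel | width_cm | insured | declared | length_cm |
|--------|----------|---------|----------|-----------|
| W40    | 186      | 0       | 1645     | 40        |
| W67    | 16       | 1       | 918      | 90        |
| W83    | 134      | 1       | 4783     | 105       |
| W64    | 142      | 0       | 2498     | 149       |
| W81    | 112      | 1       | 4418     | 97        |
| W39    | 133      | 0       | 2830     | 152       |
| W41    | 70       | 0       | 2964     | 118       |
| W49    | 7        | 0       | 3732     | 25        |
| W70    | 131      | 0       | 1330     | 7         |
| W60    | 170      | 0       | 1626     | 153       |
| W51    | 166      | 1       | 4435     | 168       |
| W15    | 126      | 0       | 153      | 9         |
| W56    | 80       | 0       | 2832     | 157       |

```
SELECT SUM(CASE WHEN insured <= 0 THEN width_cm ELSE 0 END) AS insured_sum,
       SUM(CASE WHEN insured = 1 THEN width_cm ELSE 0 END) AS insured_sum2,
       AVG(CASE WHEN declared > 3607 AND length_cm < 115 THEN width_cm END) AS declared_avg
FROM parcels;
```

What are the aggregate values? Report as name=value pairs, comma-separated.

insured_sum=1045, insured_sum2=428, declared_avg=84.3333333333

[insured_sum: insured <= 0]
parcel=W40: ✓ → 186
parcel=W67: ✗
parcel=W83: ✗
parcel=W64: ✓ → 142
parcel=W81: ✗
parcel=W39: ✓ → 133
parcel=W41: ✓ → 70
parcel=W49: ✓ → 7
parcel=W70: ✓ → 131
parcel=W60: ✓ → 170
parcel=W51: ✗
parcel=W15: ✓ → 126
parcel=W56: ✓ → 80
insured_sum = 186 + 142 + 133 + 70 + 7 + 131 + 170 + 126 + 80 = 1045
—
[insured_sum2: insured = 1]
parcel=W40: ✗
parcel=W67: ✓ → 16
parcel=W83: ✓ → 134
parcel=W64: ✗
parcel=W81: ✓ → 112
parcel=W39: ✗
parcel=W41: ✗
parcel=W49: ✗
parcel=W70: ✗
parcel=W60: ✗
parcel=W51: ✓ → 166
parcel=W15: ✗
parcel=W56: ✗
insured_sum2 = 16 + 134 + 112 + 166 = 428
—
[declared_avg: declared > 3607 AND length_cm < 115]
parcel=W40: ✗
parcel=W67: ✗
parcel=W83: ✓ → 134
parcel=W64: ✗
parcel=W81: ✓ → 112
parcel=W39: ✗
parcel=W41: ✗
parcel=W49: ✓ → 7
parcel=W70: ✗
parcel=W60: ✗
parcel=W51: ✗
parcel=W15: ✗
parcel=W56: ✗
declared_avg = (134 + 112 + 7) / 3 = 84.3333333333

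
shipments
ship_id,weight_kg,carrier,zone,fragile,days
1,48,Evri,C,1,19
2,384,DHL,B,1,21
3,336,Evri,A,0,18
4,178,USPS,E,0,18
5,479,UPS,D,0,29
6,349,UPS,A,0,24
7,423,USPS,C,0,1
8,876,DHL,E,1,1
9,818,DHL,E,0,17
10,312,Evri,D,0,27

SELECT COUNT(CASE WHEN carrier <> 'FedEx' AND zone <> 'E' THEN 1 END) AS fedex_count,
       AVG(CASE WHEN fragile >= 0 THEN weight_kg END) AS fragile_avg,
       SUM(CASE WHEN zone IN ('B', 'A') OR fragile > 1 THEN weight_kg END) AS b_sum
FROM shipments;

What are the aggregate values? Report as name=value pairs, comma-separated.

fedex_count=7, fragile_avg=420.3, b_sum=1069

[fedex_count: carrier <> 'FedEx' AND zone <> 'E']
ship_id=1: ✓ → 1
ship_id=2: ✓ → 1
ship_id=3: ✓ → 1
ship_id=4: ✗
ship_id=5: ✓ → 1
ship_id=6: ✓ → 1
ship_id=7: ✓ → 1
ship_id=8: ✗
ship_id=9: ✗
ship_id=10: ✓ → 1
fedex_count = COUNT(1, 1, 1, 1, 1, 1, 1) = 7
—
[fragile_avg: fragile >= 0]
ship_id=1: ✓ → 48
ship_id=2: ✓ → 384
ship_id=3: ✓ → 336
ship_id=4: ✓ → 178
ship_id=5: ✓ → 479
ship_id=6: ✓ → 349
ship_id=7: ✓ → 423
ship_id=8: ✓ → 876
ship_id=9: ✓ → 818
ship_id=10: ✓ → 312
fragile_avg = (48 + 384 + 336 + 178 + 479 + 349 + 423 + 876 + 818 + 312) / 10 = 420.3
—
[b_sum: zone IN ('B', 'A') OR fragile > 1]
ship_id=1: ✗
ship_id=2: ✓ → 384
ship_id=3: ✓ → 336
ship_id=4: ✗
ship_id=5: ✗
ship_id=6: ✓ → 349
ship_id=7: ✗
ship_id=8: ✗
ship_id=9: ✗
ship_id=10: ✗
b_sum = 384 + 336 + 349 = 1069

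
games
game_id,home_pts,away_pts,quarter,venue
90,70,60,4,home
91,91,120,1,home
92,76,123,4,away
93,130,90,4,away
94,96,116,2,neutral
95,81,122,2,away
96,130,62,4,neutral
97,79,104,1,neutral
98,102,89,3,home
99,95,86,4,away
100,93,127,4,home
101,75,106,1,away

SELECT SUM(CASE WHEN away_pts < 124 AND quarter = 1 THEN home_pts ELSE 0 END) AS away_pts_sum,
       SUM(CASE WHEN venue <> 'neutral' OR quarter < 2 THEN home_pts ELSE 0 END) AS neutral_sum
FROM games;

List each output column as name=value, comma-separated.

[away_pts_sum: away_pts < 124 AND quarter = 1]
game_id=90: ✗
game_id=91: ✓ → 91
game_id=92: ✗
game_id=93: ✗
game_id=94: ✗
game_id=95: ✗
game_id=96: ✗
game_id=97: ✓ → 79
game_id=98: ✗
game_id=99: ✗
game_id=100: ✗
game_id=101: ✓ → 75
away_pts_sum = 91 + 79 + 75 = 245
—
[neutral_sum: venue <> 'neutral' OR quarter < 2]
game_id=90: ✓ → 70
game_id=91: ✓ → 91
game_id=92: ✓ → 76
game_id=93: ✓ → 130
game_id=94: ✗
game_id=95: ✓ → 81
game_id=96: ✗
game_id=97: ✓ → 79
game_id=98: ✓ → 102
game_id=99: ✓ → 95
game_id=100: ✓ → 93
game_id=101: ✓ → 75
neutral_sum = 70 + 91 + 76 + 130 + 81 + 79 + 102 + 95 + 93 + 75 = 892

away_pts_sum=245, neutral_sum=892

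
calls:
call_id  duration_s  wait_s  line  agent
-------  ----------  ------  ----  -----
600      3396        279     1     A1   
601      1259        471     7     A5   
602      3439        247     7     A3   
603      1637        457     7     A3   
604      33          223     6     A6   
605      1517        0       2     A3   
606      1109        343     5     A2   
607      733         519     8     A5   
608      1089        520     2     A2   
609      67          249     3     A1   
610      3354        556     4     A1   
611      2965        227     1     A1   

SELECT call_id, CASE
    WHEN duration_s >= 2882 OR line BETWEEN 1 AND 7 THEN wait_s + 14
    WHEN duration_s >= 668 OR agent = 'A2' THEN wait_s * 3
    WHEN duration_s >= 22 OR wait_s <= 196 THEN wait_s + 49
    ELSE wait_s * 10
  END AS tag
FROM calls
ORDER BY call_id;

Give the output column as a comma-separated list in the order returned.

call_id=600: duration_s >= 2882 OR line BETWEEN 1 AND 7 → 293
call_id=601: duration_s >= 2882 OR line BETWEEN 1 AND 7 → 485
call_id=602: duration_s >= 2882 OR line BETWEEN 1 AND 7 → 261
call_id=603: duration_s >= 2882 OR line BETWEEN 1 AND 7 → 471
call_id=604: duration_s >= 2882 OR line BETWEEN 1 AND 7 → 237
call_id=605: duration_s >= 2882 OR line BETWEEN 1 AND 7 → 14
call_id=606: duration_s >= 2882 OR line BETWEEN 1 AND 7 → 357
call_id=607: duration_s >= 668 OR agent = 'A2' → 1557
call_id=608: duration_s >= 2882 OR line BETWEEN 1 AND 7 → 534
call_id=609: duration_s >= 2882 OR line BETWEEN 1 AND 7 → 263
call_id=610: duration_s >= 2882 OR line BETWEEN 1 AND 7 → 570
call_id=611: duration_s >= 2882 OR line BETWEEN 1 AND 7 → 241

293, 485, 261, 471, 237, 14, 357, 1557, 534, 263, 570, 241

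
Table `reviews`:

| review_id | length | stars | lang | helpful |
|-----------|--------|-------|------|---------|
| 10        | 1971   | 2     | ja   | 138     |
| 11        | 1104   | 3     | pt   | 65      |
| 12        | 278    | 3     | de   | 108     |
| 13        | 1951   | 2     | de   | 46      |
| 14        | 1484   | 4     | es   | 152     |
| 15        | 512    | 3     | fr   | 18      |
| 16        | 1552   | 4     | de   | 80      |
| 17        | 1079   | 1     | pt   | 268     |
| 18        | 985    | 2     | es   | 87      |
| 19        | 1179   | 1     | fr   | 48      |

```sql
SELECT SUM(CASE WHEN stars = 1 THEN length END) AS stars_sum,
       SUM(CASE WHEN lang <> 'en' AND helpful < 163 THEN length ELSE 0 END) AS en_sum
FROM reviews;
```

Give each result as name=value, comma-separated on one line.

[stars_sum: stars = 1]
review_id=10: ✗
review_id=11: ✗
review_id=12: ✗
review_id=13: ✗
review_id=14: ✗
review_id=15: ✗
review_id=16: ✗
review_id=17: ✓ → 1079
review_id=18: ✗
review_id=19: ✓ → 1179
stars_sum = 1079 + 1179 = 2258
—
[en_sum: lang <> 'en' AND helpful < 163]
review_id=10: ✓ → 1971
review_id=11: ✓ → 1104
review_id=12: ✓ → 278
review_id=13: ✓ → 1951
review_id=14: ✓ → 1484
review_id=15: ✓ → 512
review_id=16: ✓ → 1552
review_id=17: ✗
review_id=18: ✓ → 985
review_id=19: ✓ → 1179
en_sum = 1971 + 1104 + 278 + 1951 + 1484 + 512 + 1552 + 985 + 1179 = 11016

stars_sum=2258, en_sum=11016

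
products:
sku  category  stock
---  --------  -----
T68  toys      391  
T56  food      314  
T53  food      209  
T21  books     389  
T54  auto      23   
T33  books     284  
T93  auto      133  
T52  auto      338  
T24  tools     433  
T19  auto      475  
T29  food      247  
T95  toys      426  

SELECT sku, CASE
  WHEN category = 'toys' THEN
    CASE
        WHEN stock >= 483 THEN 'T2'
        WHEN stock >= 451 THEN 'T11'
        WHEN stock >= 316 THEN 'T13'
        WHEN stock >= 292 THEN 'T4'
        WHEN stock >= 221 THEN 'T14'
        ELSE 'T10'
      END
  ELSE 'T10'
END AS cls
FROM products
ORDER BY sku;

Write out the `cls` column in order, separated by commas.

sku=T19: category='auto' → outer ELSE → T10
sku=T21: category='books' → outer ELSE → T10
sku=T24: category='tools' → outer ELSE → T10
sku=T29: category='food' → outer ELSE → T10
sku=T33: category='books' → outer ELSE → T10
sku=T52: category='auto' → outer ELSE → T10
sku=T53: category='food' → outer ELSE → T10
sku=T54: category='auto' → outer ELSE → T10
sku=T56: category='food' → outer ELSE → T10
sku=T68: category='toys' → inner[stock >= 316] → T13
sku=T93: category='auto' → outer ELSE → T10
sku=T95: category='toys' → inner[stock >= 316] → T13

T10, T10, T10, T10, T10, T10, T10, T10, T10, T13, T10, T13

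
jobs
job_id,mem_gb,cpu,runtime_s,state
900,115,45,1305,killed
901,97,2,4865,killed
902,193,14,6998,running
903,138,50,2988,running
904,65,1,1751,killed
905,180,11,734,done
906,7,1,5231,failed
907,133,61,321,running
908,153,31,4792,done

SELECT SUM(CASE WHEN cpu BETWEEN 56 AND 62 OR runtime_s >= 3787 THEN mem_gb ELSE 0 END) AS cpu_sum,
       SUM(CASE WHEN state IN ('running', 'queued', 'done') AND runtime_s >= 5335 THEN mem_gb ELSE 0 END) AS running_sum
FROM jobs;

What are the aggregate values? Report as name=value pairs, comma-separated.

cpu_sum=583, running_sum=193

[cpu_sum: cpu BETWEEN 56 AND 62 OR runtime_s >= 3787]
job_id=900: ✗
job_id=901: ✓ → 97
job_id=902: ✓ → 193
job_id=903: ✗
job_id=904: ✗
job_id=905: ✗
job_id=906: ✓ → 7
job_id=907: ✓ → 133
job_id=908: ✓ → 153
cpu_sum = 97 + 193 + 7 + 133 + 153 = 583
—
[running_sum: state IN ('running', 'queued', 'done') AND runtime_s >= 5335]
job_id=900: ✗
job_id=901: ✗
job_id=902: ✓ → 193
job_id=903: ✗
job_id=904: ✗
job_id=905: ✗
job_id=906: ✗
job_id=907: ✗
job_id=908: ✗
running_sum = 193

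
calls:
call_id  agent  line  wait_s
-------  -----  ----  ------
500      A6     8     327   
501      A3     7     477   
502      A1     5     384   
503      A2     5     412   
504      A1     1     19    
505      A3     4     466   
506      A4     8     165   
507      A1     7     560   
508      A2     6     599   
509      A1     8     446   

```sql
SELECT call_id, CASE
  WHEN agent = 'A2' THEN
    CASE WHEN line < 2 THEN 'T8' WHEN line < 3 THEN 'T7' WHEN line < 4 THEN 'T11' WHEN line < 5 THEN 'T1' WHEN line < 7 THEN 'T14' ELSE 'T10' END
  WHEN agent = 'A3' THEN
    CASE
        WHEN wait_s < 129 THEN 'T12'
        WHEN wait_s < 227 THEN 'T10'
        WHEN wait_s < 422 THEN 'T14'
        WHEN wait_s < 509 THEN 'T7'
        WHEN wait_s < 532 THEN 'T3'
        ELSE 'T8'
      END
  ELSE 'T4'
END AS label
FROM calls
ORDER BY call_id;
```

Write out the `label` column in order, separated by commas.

call_id=500: agent='A6' → outer ELSE → T4
call_id=501: agent='A3' → inner[wait_s < 509] → T7
call_id=502: agent='A1' → outer ELSE → T4
call_id=503: agent='A2' → inner[line < 7] → T14
call_id=504: agent='A1' → outer ELSE → T4
call_id=505: agent='A3' → inner[wait_s < 509] → T7
call_id=506: agent='A4' → outer ELSE → T4
call_id=507: agent='A1' → outer ELSE → T4
call_id=508: agent='A2' → inner[line < 7] → T14
call_id=509: agent='A1' → outer ELSE → T4

T4, T7, T4, T14, T4, T7, T4, T4, T14, T4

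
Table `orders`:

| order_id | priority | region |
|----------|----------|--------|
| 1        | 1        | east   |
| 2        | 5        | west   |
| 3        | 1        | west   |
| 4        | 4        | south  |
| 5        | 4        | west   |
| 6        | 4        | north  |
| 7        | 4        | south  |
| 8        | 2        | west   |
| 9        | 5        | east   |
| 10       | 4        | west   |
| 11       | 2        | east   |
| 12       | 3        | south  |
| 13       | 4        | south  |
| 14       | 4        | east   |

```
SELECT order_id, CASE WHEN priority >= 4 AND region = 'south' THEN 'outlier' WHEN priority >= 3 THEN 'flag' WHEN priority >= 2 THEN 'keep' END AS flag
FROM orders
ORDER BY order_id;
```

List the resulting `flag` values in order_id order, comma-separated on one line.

order_id=1: (no match → NULL) → NULL
order_id=2: priority >= 3 → flag
order_id=3: (no match → NULL) → NULL
order_id=4: priority >= 4 AND region = 'south' → outlier
order_id=5: priority >= 3 → flag
order_id=6: priority >= 3 → flag
order_id=7: priority >= 4 AND region = 'south' → outlier
order_id=8: priority >= 2 → keep
order_id=9: priority >= 3 → flag
order_id=10: priority >= 3 → flag
order_id=11: priority >= 2 → keep
order_id=12: priority >= 3 → flag
order_id=13: priority >= 4 AND region = 'south' → outlier
order_id=14: priority >= 3 → flag

NULL, flag, NULL, outlier, flag, flag, outlier, keep, flag, flag, keep, flag, outlier, flag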